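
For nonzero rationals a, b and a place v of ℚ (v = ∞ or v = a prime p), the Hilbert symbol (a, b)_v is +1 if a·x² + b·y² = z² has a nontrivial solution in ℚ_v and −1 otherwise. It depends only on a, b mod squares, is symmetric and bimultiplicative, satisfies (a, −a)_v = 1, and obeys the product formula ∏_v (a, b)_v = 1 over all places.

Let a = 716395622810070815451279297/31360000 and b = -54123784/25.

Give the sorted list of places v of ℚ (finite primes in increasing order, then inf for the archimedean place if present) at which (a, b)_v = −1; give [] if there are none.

(a, b) ≡ (55913, -111826) mod (ℚ^×)²; places V = {2, 3, 5, 7, 11, 13, 17, 23, ∞}.
(a,b)_2: α=-10, β=3; u≡1, v≡7 (mod 8); ε(u)ε(v)=0·1, αω(v)=-10·0, βω(u)=3·0; sum ≡ 0  ⇒  +1.
(a,b)_23: α=3, u≡4; β=1, v≡7 (mod 23); (4|23)=+1, (7|23)=-1; sign (−1)^1·+1^1·-1^3 = +1.
(a,b)_7: α=-2, u≡1; β=0, v≡5 (mod 7); (1|7)=+1, (5|7)=-1; sign (−1)^0·+1^0·-1^-2 = +1.
(a,b)_3: α=4, u≡2; β=0, v≡2 (mod 3); (2|3)=-1, (2|3)=-1; sign (−1)^0·-1^0·-1^4 = +1.
(a,b)_17: α=3, u≡15; β=1, v≡1 (mod 17); (15|17)=+1, (1|17)=+1; sign (−1)^0·+1^1·+1^3 = +1.
(a,b)_11: α=9, u≡9; β=3, v≡1 (mod 11); (9|11)=+1, (1|11)=+1; sign (−1)^1·+1^3·+1^9 = -1.
(a,b)_5: α=-4, u≡2; β=-2, v≡1 (mod 5); (2|5)=-1, (1|5)=+1; sign (−1)^0·-1^-2·+1^-4 = +1.
(a,b)_13: α=7, u≡7; β=1, v≡1 (mod 13); (7|13)=-1, (1|13)=+1; sign (−1)^0·-1^1·+1^7 = -1.
(a,b)_∞: sgn(55913)=+, sgn(-111826)=−, so +1.
|Ram(55913, -111826)| = 2, even; anisotropic at {11, 13}.

[11, 13]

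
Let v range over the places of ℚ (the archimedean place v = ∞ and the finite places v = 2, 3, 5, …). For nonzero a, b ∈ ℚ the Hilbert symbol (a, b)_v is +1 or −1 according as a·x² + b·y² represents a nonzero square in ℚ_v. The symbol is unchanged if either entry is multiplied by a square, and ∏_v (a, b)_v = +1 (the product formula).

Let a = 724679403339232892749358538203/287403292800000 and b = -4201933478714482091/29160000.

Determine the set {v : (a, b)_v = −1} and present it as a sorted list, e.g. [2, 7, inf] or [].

[17, 23]

Mod squares: a ≡ 1615, b ≡ -11339. Check v ∈ {∞, 2, 3, 5, 7, 13, 17, 19, 23, 29, 31}.
v=19: a=19^3·(≡1), b=19^2·(≡1) mod 19; (1|19)=+1, (1|19)=+1; (−1)^{3·2·9}·(+1)^2·(+1)^3 = +1.
v=2: v_2(a)=-10, v_2(b)=-6; units ≡ 7, 5 (mod 8); ε·ε+αω+βω = 1·0+-10·1+-6·0 ≡ 0  ⇒  (a,b)_2 = +1.
v=∞: 1615 > 0 and -11339 < 0  ⇒  (a,b)_∞ = +1.
v=23: a=23^4·(≡11), b=23^3·(≡18) mod 23; (11|23)=-1, (18|23)=+1; (−1)^{4·3·11}·(-1)^3·(+1)^4 = -1.
v=29: a=29^4·(≡4), b=29^3·(≡18) mod 29; (4|29)=+1, (18|29)=-1; (−1)^{4·3·14}·(+1)^3·(-1)^4 = +1.
v=13: a=13^-2·(≡3), b=13^0·(≡9) mod 13; (3|13)=+1, (9|13)=+1; (−1)^{-2·0·6}·(+1)^0·(+1)^-2 = +1.
v=7: a=7^6·(≡6), b=7^4·(≡2) mod 7; (6|7)=-1, (2|7)=+1; (−1)^{6·4·3}·(-1)^4·(+1)^6 = +1.
v=17: a=17^3·(≡11), b=17^1·(≡16) mod 17; (11|17)=-1, (16|17)=+1; (−1)^{3·1·8}·(-1)^1·(+1)^3 = -1.
v=31: a=31^4·(≡3), b=31^2·(≡5) mod 31; (3|31)=-1, (5|31)=+1; (−1)^{4·2·15}·(-1)^2·(+1)^4 = +1.
v=3: a=3^-12·(≡1), b=3^-6·(≡1) mod 3; (1|3)=+1, (1|3)=+1; (−1)^{-12·-6·1}·(+1)^-6·(+1)^-12 = +1.
v=5: a=5^-5·(≡3), b=5^-4·(≡4) mod 5; (3|5)=-1, (4|5)=+1; (−1)^{-5·-4·2}·(-1)^-4·(+1)^-5 = +1.
Ram(1615, -11339) = {17, 23}; no ℚ_17-point on the conic.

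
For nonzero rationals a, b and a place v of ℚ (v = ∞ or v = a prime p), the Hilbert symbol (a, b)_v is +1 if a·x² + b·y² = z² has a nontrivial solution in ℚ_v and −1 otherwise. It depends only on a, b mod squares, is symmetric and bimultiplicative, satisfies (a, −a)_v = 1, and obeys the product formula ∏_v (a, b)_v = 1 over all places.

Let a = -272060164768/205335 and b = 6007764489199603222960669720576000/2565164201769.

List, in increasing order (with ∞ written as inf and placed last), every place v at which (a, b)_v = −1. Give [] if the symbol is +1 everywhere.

[5, 7, 17, 23]

Mod squares: a ≡ -255056404470, b ≡ 107590. Check v ∈ {∞, 2, 3, 5, 7, 13, 17, 19, 23, 29, 43, 47, 53}.
v=53: a=53^1·(≡52), b=53^3·(≡15) mod 53; (52|53)=+1, (15|53)=+1; (−1)^{1·3·26}·(+1)^3·(+1)^1 = +1.
v=∞: -255056404470 < 0 and 107590 > 0  ⇒  (a,b)_∞ = +1.
v=17: a=17^1·(≡11), b=17^2·(≡6) mod 17; (11|17)=-1, (6|17)=-1; (−1)^{1·2·8}·(-1)^2·(-1)^1 = -1.
v=23: a=23^1·(≡2), b=23^2·(≡5) mod 23; (2|23)=+1, (5|23)=-1; (−1)^{1·2·11}·(+1)^2·(-1)^1 = -1.
v=13: a=13^-2·(≡4), b=13^-6·(≡5) mod 13; (4|13)=+1, (5|13)=-1; (−1)^{-2·-6·6}·(+1)^-6·(-1)^-2 = +1.
v=3: a=3^-5·(≡1), b=3^-12·(≡1) mod 3; (1|3)=+1, (1|3)=+1; (−1)^{-5·-12·1}·(+1)^-12·(+1)^-5 = +1.
v=29: a=29^1·(≡17), b=29^3·(≡17) mod 29; (17|29)=-1, (17|29)=-1; (−1)^{1·3·14}·(-1)^3·(-1)^1 = +1.
v=2: v_2(a)=5, v_2(b)=23; units ≡ 5, 3 (mod 8); ε·ε+αω+βω = 0·1+5·1+23·1 ≡ 0  ⇒  (a,b)_2 = +1.
v=5: a=5^-1·(≡1), b=5^3·(≡2) mod 5; (1|5)=+1, (2|5)=-1; (−1)^{-1·3·2}·(+1)^3·(-1)^-1 = -1.
v=47: a=47^1·(≡20), b=47^2·(≡27) mod 47; (20|47)=-1, (27|47)=+1; (−1)^{1·2·23}·(-1)^2·(+1)^1 = +1.
v=7: a=7^1·(≡6), b=7^1·(≡6) mod 7; (6|7)=-1, (6|7)=-1; (−1)^{1·1·3}·(-1)^1·(-1)^1 = -1.
v=19: a=19^0·(≡15), b=19^2·(≡15) mod 19; (15|19)=-1, (15|19)=-1; (−1)^{0·2·9}·(-1)^2·(-1)^0 = +1.
v=43: a=43^1·(≡38), b=43^2·(≡10) mod 43; (38|43)=+1, (10|43)=+1; (−1)^{1·2·21}·(+1)^2·(+1)^1 = +1.
(-255056404470, 107590 / ℚ) ramifies at {5, 7, 17, 23}: a division algebra.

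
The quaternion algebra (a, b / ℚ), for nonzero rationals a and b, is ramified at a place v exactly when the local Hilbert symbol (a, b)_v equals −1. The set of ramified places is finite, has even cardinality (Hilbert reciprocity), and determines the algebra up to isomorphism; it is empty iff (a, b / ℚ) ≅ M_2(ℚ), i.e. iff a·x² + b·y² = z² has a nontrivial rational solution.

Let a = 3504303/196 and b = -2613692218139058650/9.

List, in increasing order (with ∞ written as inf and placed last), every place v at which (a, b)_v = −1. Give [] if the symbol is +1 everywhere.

[2, 11, 19, 47]

Mod squares: a ≡ 4807, b ≡ -12533114. Check v ∈ {∞, 2, 3, 5, 7, 11, 17, 19, 23, 31, 47}.
v=17: a=17^0·(≡16), b=17^1·(≡5) mod 17; (16|17)=+1, (5|17)=-1; (−1)^{0·1·8}·(+1)^1·(-1)^0 = +1.
v=31: a=31^0·(≡28), b=31^1·(≡28) mod 31; (28|31)=+1, (28|31)=+1; (−1)^{0·1·15}·(+1)^1·(+1)^0 = +1.
v=2: v_2(a)=-2, v_2(b)=1; units ≡ 7, 3 (mod 8); ε·ε+αω+βω = 1·1+-2·1+1·0 ≡ 1  ⇒  (a,b)_2 = -1.
v=∞: 4807 > 0 and -12533114 < 0  ⇒  (a,b)_∞ = +1.
v=19: a=19^1·(≡7), b=19^4·(≡2) mod 19; (7|19)=+1, (2|19)=-1; (−1)^{1·4·9}·(+1)^4·(-1)^1 = -1.
v=7: a=7^-2·(≡3), b=7^0·(≡4) mod 7; (3|7)=-1, (4|7)=+1; (−1)^{-2·0·3}·(-1)^0·(+1)^-2 = +1.
v=47: a=47^0·(≡39), b=47^1·(≡8) mod 47; (39|47)=-1, (8|47)=+1; (−1)^{0·1·23}·(-1)^1·(+1)^0 = -1.
v=5: a=5^0·(≡3), b=5^2·(≡1) mod 5; (3|5)=-1, (1|5)=+1; (−1)^{0·2·2}·(-1)^2·(+1)^0 = +1.
v=3: a=3^6·(≡1), b=3^-2·(≡1) mod 3; (1|3)=+1, (1|3)=+1; (−1)^{6·-2·1}·(+1)^-2·(+1)^6 = +1.
v=23: a=23^1·(≡18), b=23^3·(≡15) mod 23; (18|23)=+1, (15|23)=-1; (−1)^{1·3·11}·(+1)^3·(-1)^1 = +1.
v=11: a=11^1·(≡10), b=11^3·(≡8) mod 11; (10|11)=-1, (8|11)=-1; (−1)^{1·3·5}·(-1)^3·(-1)^1 = -1.
|Ram(4807, -12533114)| = 4, even; anisotropic at {2, 11, 19, 47}.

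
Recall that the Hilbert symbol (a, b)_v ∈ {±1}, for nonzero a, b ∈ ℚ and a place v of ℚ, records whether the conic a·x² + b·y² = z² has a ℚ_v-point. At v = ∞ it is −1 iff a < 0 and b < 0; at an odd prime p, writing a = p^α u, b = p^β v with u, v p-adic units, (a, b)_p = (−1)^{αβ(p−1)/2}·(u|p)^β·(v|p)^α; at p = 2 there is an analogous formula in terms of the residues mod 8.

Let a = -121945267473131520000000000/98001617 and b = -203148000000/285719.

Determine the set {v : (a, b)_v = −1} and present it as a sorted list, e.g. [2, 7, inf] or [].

(a, b) ≡ (-969, -74613) mod (ℚ^×)²; places V = {2, 3, 5, 7, 11, 17, 19, ∞}.
(a,b)_∞: sgn(-969)=−, sgn(-74613)=−, so -1.
(a,b)_7: α=-8, u≡4; β=-5, v≡2 (mod 7); (4|7)=+1, (2|7)=+1; sign (−1)^0·+1^-5·+1^-8 = +1.
(a,b)_3: α=15, u≡1; β=5, v≡2 (mod 3); (1|3)=+1, (2|3)=-1; sign (−1)^1·+1^5·-1^15 = +1.
(a,b)_2: α=20, β=8; u≡7, v≡3 (mod 8); ε(u)ε(v)=1·1, αω(v)=20·1, βω(u)=8·0; sum ≡ 1  ⇒  -1.
(a,b)_17: α=-1, u≡3; β=-1, v≡14 (mod 17); (3|17)=-1, (14|17)=-1; sign (−1)^0·-1^-1·-1^-1 = +1.
(a,b)_11: α=2, u≡6; β=1, v≡9 (mod 11); (6|11)=-1, (9|11)=+1; sign (−1)^0·-1^1·+1^2 = -1.
(a,b)_19: α=3, u≡9; β=1, v≡7 (mod 19); (9|19)=+1, (7|19)=+1; sign (−1)^1·+1^1·+1^3 = -1.
(a,b)_5: α=10, u≡1; β=6, v≡2 (mod 5); (1|5)=+1, (2|5)=-1; sign (−1)^0·+1^6·-1^10 = +1.
|Ram(-969, -74613)| = 4, even; anisotropic at {2, 11, 19, ∞}.

[2, 11, 19, inf]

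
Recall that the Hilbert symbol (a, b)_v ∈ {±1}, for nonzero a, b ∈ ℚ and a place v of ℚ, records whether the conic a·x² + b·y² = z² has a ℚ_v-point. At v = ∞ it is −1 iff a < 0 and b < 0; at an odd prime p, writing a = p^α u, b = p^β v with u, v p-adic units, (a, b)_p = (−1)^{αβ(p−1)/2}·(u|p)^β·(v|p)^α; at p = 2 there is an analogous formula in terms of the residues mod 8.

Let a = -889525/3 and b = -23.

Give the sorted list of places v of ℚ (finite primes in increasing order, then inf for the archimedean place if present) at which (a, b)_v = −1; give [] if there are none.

[7, 17, 23, inf]

(a, b) ≡ (-106743, -23) mod (ℚ^×)²; places V = {2, 3, 5, 7, 13, 17, 23, ∞}.
(a,b)_∞: sgn(-106743)=−, sgn(-23)=−, so -1.
(a,b)_3: α=-1, u≡2; β=0, v≡1 (mod 3); (2|3)=-1, (1|3)=+1; sign (−1)^0·-1^0·+1^-1 = +1.
(a,b)_5: α=2, u≡3; β=0, v≡2 (mod 5); (3|5)=-1, (2|5)=-1; sign (−1)^0·-1^0·-1^2 = +1.
(a,b)_23: α=1, u≡19; β=1, v≡22 (mod 23); (19|23)=-1, (22|23)=-1; sign (−1)^1·-1^1·-1^1 = -1.
(a,b)_13: α=1, u≡11; β=0, v≡3 (mod 13); (11|13)=-1, (3|13)=+1; sign (−1)^0·-1^0·+1^1 = +1.
(a,b)_17: α=1, u≡6; β=0, v≡11 (mod 17); (6|17)=-1, (11|17)=-1; sign (−1)^0·-1^0·-1^1 = -1.
(a,b)_2: α=0, β=0; u≡1, v≡1 (mod 8); ε(u)ε(v)=0·0, αω(v)=0·0, βω(u)=0·0; sum ≡ 0  ⇒  +1.
(a,b)_7: α=1, u≡1; β=0, v≡5 (mod 7); (1|7)=+1, (5|7)=-1; sign (−1)^0·+1^0·-1^1 = -1.
Ram(-106743, -23) = {7, 17, 23, ∞}; no ℚ_7-point on the conic.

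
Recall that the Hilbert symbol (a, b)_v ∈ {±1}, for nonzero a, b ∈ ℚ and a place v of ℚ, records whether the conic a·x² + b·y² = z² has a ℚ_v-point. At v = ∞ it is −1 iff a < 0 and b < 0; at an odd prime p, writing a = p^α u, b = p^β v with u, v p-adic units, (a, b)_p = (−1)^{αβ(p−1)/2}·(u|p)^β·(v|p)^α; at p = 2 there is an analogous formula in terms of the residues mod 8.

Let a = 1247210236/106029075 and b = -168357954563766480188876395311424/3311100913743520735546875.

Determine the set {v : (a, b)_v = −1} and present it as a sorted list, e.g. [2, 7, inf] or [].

[11, 17]

Mod squares: a ≡ 1173, b ≡ -3927. Check v ∈ {∞, 2, 3, 5, 7, 11, 17, 19, 23, 29, 41, 47}.
v=19: a=19^2·(≡12), b=19^6·(≡9) mod 19; (12|19)=-1, (9|19)=+1; (−1)^{2·6·9}·(-1)^6·(+1)^2 = +1.
v=29: a=29^-2·(≡23), b=29^-6·(≡19) mod 29; (23|29)=+1, (19|29)=-1; (−1)^{-2·-6·14}·(+1)^-6·(-1)^-2 = +1.
v=3: a=3^-1·(≡1), b=3^-1·(≡2) mod 3; (1|3)=+1, (2|3)=-1; (−1)^{-1·-1·1}·(+1)^-1·(-1)^-1 = +1.
v=41: a=41^-2·(≡31), b=41^-6·(≡39) mod 41; (31|41)=+1, (39|41)=+1; (−1)^{-2·-6·20}·(+1)^-6·(+1)^-2 = +1.
v=23: a=23^1·(≡17), b=23^4·(≡6) mod 23; (17|23)=-1, (6|23)=+1; (−1)^{1·4·11}·(-1)^4·(+1)^1 = +1.
v=2: v_2(a)=2, v_2(b)=6; units ≡ 5, 1 (mod 8); ε·ε+αω+βω = 0·0+2·0+6·1 ≡ 0  ⇒  (a,b)_2 = +1.
v=∞: 1173 > 0 and -3927 < 0  ⇒  (a,b)_∞ = +1.
v=11: a=11^0·(≡7), b=11^1·(≡10) mod 11; (7|11)=-1, (10|11)=-1; (−1)^{0·1·5}·(-1)^1·(-1)^0 = -1.
v=5: a=5^-2·(≡2), b=5^-8·(≡2) mod 5; (2|5)=-1, (2|5)=-1; (−1)^{-2·-8·2}·(-1)^-8·(-1)^-2 = +1.
v=17: a=17^1·(≡13), b=17^3·(≡10) mod 17; (13|17)=+1, (10|17)=-1; (−1)^{1·3·8}·(+1)^3·(-1)^1 = -1.
v=47: a=47^2·(≡22), b=47^6·(≡27) mod 47; (22|47)=-1, (27|47)=+1; (−1)^{2·6·23}·(-1)^6·(+1)^2 = +1.
v=7: a=7^0·(≡4), b=7^3·(≡3) mod 7; (4|7)=+1, (3|7)=-1; (−1)^{0·3·3}·(+1)^3·(-1)^0 = +1.
(1173, -3927 / ℚ) ramifies at {11, 17}: a division algebra.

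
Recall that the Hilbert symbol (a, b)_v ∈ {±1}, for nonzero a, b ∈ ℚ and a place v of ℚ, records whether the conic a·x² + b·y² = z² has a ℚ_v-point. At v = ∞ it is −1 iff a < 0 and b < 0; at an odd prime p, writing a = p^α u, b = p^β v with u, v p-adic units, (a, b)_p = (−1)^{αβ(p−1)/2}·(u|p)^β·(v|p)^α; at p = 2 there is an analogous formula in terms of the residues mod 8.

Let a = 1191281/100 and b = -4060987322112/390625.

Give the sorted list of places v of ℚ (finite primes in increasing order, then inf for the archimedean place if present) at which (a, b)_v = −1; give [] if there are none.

(a, b) ≡ (7049, -1007) mod (ℚ^×)²; places V = {2, 3, 5, 7, 13, 19, 53, ∞}.
(a,b)_2: α=-2, β=8; u≡1, v≡1 (mod 8); ε(u)ε(v)=0·0, αω(v)=-2·0, βω(u)=8·0; sum ≡ 0  ⇒  +1.
(a,b)_∞: sgn(7049)=+, sgn(-1007)=−, so +1.
(a,b)_7: α=1, u≡3; β=4, v≡2 (mod 7); (3|7)=-1, (2|7)=+1; sign (−1)^0·-1^4·+1^1 = +1.
(a,b)_19: α=1, u≡15; β=1, v≡17 (mod 19); (15|19)=-1, (17|19)=+1; sign (−1)^1·-1^1·+1^1 = +1.
(a,b)_13: α=2, u≡9; β=0, v≡7 (mod 13); (9|13)=+1, (7|13)=-1; sign (−1)^0·+1^0·-1^2 = +1.
(a,b)_3: α=0, u≡2; β=8, v≡1 (mod 3); (2|3)=-1, (1|3)=+1; sign (−1)^0·-1^8·+1^0 = +1.
(a,b)_5: α=-2, u≡4; β=-8, v≡3 (mod 5); (4|5)=+1, (3|5)=-1; sign (−1)^0·+1^-8·-1^-2 = +1.
(a,b)_53: α=1, u≡8; β=1, v≡50 (mod 53); (8|53)=-1, (50|53)=-1; sign (−1)^0·-1^1·-1^1 = +1.
Every local symbol is +1, so the conic 7049·x² + -1007·y² = z² has ℚ_v-points for all v and hence a ℚ-point; (a, b / ℚ) ≅ M_2(ℚ).

[]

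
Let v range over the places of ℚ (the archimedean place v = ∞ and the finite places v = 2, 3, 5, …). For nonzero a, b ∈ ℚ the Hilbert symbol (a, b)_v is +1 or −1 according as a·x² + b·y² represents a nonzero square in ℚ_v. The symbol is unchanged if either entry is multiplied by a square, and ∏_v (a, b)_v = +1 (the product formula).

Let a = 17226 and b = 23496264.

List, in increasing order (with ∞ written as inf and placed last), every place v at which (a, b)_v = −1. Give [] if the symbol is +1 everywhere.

[2, 31]

(a, b) ≡ (1914, 5394) mod (ℚ^×)²; places V = {2, 3, 11, 29, 31, ∞}.
(a,b)_29: α=1, u≡14; β=1, v≡14 (mod 29); (14|29)=-1, (14|29)=-1; sign (−1)^0·-1^1·-1^1 = +1.
(a,b)_31: α=0, u≡21; β=1, v≡25 (mod 31); (21|31)=-1, (25|31)=+1; sign (−1)^0·-1^1·+1^0 = -1.
(a,b)_3: α=3, u≡2; β=3, v≡1 (mod 3); (2|3)=-1, (1|3)=+1; sign (−1)^1·-1^3·+1^3 = +1.
(a,b)_2: α=1, β=3; u≡5, v≡1 (mod 8); ε(u)ε(v)=0·0, αω(v)=1·0, βω(u)=3·1; sum ≡ 1  ⇒  -1.
(a,b)_11: α=1, u≡4; β=2, v≡1 (mod 11); (4|11)=+1, (1|11)=+1; sign (−1)^0·+1^2·+1^1 = +1.
(a,b)_∞: sgn(1914)=+, sgn(5394)=+, so +1.
Ram(1914, 5394) = {2, 31}; no ℚ_2-point on the conic.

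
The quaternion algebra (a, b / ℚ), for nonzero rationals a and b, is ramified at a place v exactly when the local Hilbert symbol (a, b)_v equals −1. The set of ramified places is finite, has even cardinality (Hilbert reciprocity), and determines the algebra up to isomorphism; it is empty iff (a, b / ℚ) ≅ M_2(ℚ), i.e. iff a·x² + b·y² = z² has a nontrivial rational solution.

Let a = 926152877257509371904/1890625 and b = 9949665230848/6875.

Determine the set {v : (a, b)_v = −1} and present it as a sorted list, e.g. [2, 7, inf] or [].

[7, 37]

Mod squares: a ≡ 1189, b ≡ 1985753. Check v ∈ {∞, 2, 3, 5, 7, 11, 17, 29, 37, 41}.
v=11: a=11^-2·(≡1), b=11^-1·(≡10) mod 11; (1|11)=+1, (10|11)=-1; (−1)^{-2·-1·5}·(+1)^-1·(-1)^-2 = +1.
v=7: a=7^2·(≡6), b=7^1·(≡2) mod 7; (6|7)=-1, (2|7)=+1; (−1)^{2·1·3}·(-1)^1·(+1)^2 = -1.
v=29: a=29^3·(≡15), b=29^2·(≡4) mod 29; (15|29)=-1, (4|29)=+1; (−1)^{3·2·14}·(-1)^2·(+1)^3 = +1.
v=41: a=41^1·(≡15), b=41^1·(≡11) mod 41; (15|41)=-1, (11|41)=-1; (−1)^{1·1·20}·(-1)^1·(-1)^1 = +1.
v=37: a=37^2·(≡31), b=37^1·(≡15) mod 37; (31|37)=-1, (15|37)=-1; (−1)^{2·1·18}·(-1)^1·(-1)^2 = -1.
v=17: a=17^2·(≡13), b=17^1·(≡15) mod 17; (13|17)=+1, (15|17)=+1; (−1)^{2·1·8}·(+1)^1·(+1)^2 = +1.
v=5: a=5^-6·(≡4), b=5^-4·(≡3) mod 5; (4|5)=+1, (3|5)=-1; (−1)^{-6·-4·2}·(+1)^-4·(-1)^-6 = +1.
v=∞: 1189 > 0 and 1985753 > 0  ⇒  (a,b)_∞ = +1.
v=3: a=3^6·(≡1), b=3^0·(≡2) mod 3; (1|3)=+1, (2|3)=-1; (−1)^{6·0·1}·(+1)^0·(-1)^6 = +1.
v=2: v_2(a)=16, v_2(b)=16; units ≡ 5, 1 (mod 8); ε·ε+αω+βω = 0·0+16·0+16·1 ≡ 0  ⇒  (a,b)_2 = +1.
|Ram(1189, 1985753)| = 2, even; anisotropic at {7, 37}.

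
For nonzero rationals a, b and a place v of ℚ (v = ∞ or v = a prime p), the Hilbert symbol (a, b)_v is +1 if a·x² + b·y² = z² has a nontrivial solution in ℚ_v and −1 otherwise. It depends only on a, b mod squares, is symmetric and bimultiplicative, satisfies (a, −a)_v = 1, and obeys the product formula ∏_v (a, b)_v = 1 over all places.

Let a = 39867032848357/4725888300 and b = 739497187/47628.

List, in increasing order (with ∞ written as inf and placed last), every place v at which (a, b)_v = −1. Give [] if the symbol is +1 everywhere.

Mod squares: a ≡ 41151, b ≡ 129. Check v ∈ {∞, 2, 3, 5, 7, 11, 13, 29, 43}.
v=∞: 41151 > 0 and 129 > 0  ⇒  (a,b)_∞ = +1.
v=2: v_2(a)=-2, v_2(b)=-2; units ≡ 7, 1 (mod 8); ε·ε+αω+βω = 1·0+-2·0+-2·0 ≡ 0  ⇒  (a,b)_2 = +1.
v=43: a=43^1·(≡38), b=43^1·(≡7) mod 43; (38|43)=+1, (7|43)=-1; (−1)^{1·1·21}·(+1)^1·(-1)^1 = +1.
v=5: a=5^-2·(≡1), b=5^0·(≡4) mod 5; (1|5)=+1, (4|5)=+1; (−1)^{-2·0·2}·(+1)^0·(+1)^-2 = +1.
v=3: a=3^-9·(≡1), b=3^-5·(≡1) mod 3; (1|3)=+1, (1|3)=+1; (−1)^{-9·-5·1}·(+1)^-5·(+1)^-9 = -1.
v=7: a=7^-4·(≡3), b=7^-2·(≡5) mod 7; (3|7)=-1, (5|7)=-1; (−1)^{-4·-2·3}·(-1)^-2·(-1)^-4 = +1.
v=29: a=29^3·(≡17), b=29^2·(≡23) mod 29; (17|29)=-1, (23|29)=+1; (−1)^{3·2·14}·(-1)^2·(+1)^3 = +1.
v=11: a=11^3·(≡1), b=11^2·(≡10) mod 11; (1|11)=+1, (10|11)=-1; (−1)^{3·2·5}·(+1)^2·(-1)^3 = -1.
v=13: a=13^4·(≡11), b=13^2·(≡3) mod 13; (11|13)=-1, (3|13)=+1; (−1)^{4·2·6}·(-1)^2·(+1)^4 = +1.
Ram(41151, 129) = {3, 11}; no ℚ_3-point on the conic.

[3, 11]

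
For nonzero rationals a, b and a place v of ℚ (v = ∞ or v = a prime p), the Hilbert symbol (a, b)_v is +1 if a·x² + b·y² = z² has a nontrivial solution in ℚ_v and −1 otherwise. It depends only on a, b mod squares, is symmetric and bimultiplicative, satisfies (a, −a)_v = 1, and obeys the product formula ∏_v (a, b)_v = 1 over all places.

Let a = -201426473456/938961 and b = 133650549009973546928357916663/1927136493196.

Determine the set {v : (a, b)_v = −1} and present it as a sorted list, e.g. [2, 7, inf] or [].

[13, 47]

(a, b) ≡ (-74492039, 1079637) mod (ℚ^×)²; places V = {2, 3, 7, 13, 17, 19, 29, 31, 41, 43, 47, ∞}.
(a,b)_47: α=1, u≡15; β=3, v≡43 (mod 47); (15|47)=-1, (43|47)=-1; sign (−1)^1·-1^3·-1^1 = -1.
(a,b)_2: α=4, β=-2; u≡1, v≡5 (mod 8); ε(u)ε(v)=0·0, αω(v)=4·1, βω(u)=-2·0; sum ≡ 0  ⇒  +1.
(a,b)_∞: sgn(-74492039)=−, sgn(1079637)=+, so +1.
(a,b)_7: α=0, u≡1; β=2, v≡6 (mod 7); (1|7)=+1, (6|7)=-1; sign (−1)^0·+1^2·-1^0 = +1.
(a,b)_17: α=-2, u≡3; β=-4, v≡13 (mod 17); (3|17)=-1, (13|17)=+1; sign (−1)^0·-1^-4·+1^-2 = +1.
(a,b)_43: α=1, u≡9; β=2, v≡11 (mod 43); (9|43)=+1, (11|43)=+1; sign (−1)^0·+1^2·+1^1 = +1.
(a,b)_3: α=-2, u≡1; β=17, v≡2 (mod 3); (1|3)=+1, (2|3)=-1; sign (−1)^0·+1^17·-1^-2 = +1.
(a,b)_13: α=2, u≡11; β=3, v≡8 (mod 13); (11|13)=-1, (8|13)=-1; sign (−1)^0·-1^3·-1^2 = -1.
(a,b)_31: α=1, u≡17; β=3, v≡2 (mod 31); (17|31)=-1, (2|31)=+1; sign (−1)^1·-1^3·+1^1 = +1.
(a,b)_19: α=-2, u≡17; β=-3, v≡15 (mod 19); (17|19)=+1, (15|19)=-1; sign (−1)^0·+1^-3·-1^-2 = +1.
(a,b)_41: α=1, u≡21; β=2, v≡40 (mod 41); (21|41)=+1, (40|41)=+1; sign (−1)^0·+1^2·+1^1 = +1.
(a,b)_29: α=1, u≡25; β=-2, v≡28 (mod 29); (25|29)=+1, (28|29)=+1; sign (−1)^0·+1^-2·+1^1 = +1.
(-74492039, 1079637 / ℚ) ramifies at {13, 47}: a division algebra.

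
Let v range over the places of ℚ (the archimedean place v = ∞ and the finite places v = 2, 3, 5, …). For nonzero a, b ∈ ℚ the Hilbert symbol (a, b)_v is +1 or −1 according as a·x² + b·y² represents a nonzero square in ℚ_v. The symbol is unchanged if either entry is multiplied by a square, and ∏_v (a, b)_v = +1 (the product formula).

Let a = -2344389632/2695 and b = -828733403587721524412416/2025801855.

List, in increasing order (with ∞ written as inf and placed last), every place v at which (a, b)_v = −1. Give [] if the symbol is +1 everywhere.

Mod squares: a ≡ -745085, b ≡ -32395. Check v ∈ {∞, 2, 3, 5, 7, 11, 13, 17, 19, 23, 31}.
v=11: a=11^-1·(≡3), b=11^-1·(≡5) mod 11; (3|11)=+1, (5|11)=+1; (−1)^{-1·-1·5}·(+1)^-1·(+1)^-1 = -1.
v=7: a=7^-2·(≡4), b=7^-2·(≡1) mod 7; (4|7)=+1, (1|7)=+1; (−1)^{-2·-2·3}·(+1)^-2·(+1)^-2 = +1.
v=19: a=19^1·(≡7), b=19^3·(≡1) mod 19; (7|19)=+1, (1|19)=+1; (−1)^{1·3·9}·(+1)^3·(+1)^1 = -1.
v=2: v_2(a)=10, v_2(b)=28; units ≡ 3, 5 (mod 8); ε·ε+αω+βω = 1·0+10·1+28·1 ≡ 0  ⇒  (a,b)_2 = +1.
v=13: a=13^2·(≡4), b=13^4·(≡12) mod 13; (4|13)=+1, (12|13)=+1; (−1)^{2·4·6}·(+1)^4·(+1)^2 = +1.
v=31: a=31^1·(≡21), b=31^3·(≡20) mod 31; (21|31)=-1, (20|31)=+1; (−1)^{1·3·15}·(-1)^3·(+1)^1 = +1.
v=5: a=5^-1·(≡2), b=5^-1·(≡4) mod 5; (2|5)=-1, (4|5)=+1; (−1)^{-1·-1·2}·(-1)^-1·(+1)^-1 = -1.
v=∞: -745085 < 0 and -32395 < 0  ⇒  (a,b)_∞ = -1.
v=17: a=17^0·(≡1), b=17^-4·(≡6) mod 17; (1|17)=+1, (6|17)=-1; (−1)^{0·-4·8}·(+1)^-4·(-1)^0 = +1.
v=3: a=3^0·(≡1), b=3^-2·(≡2) mod 3; (1|3)=+1, (2|3)=-1; (−1)^{0·-2·1}·(+1)^-2·(-1)^0 = +1.
v=23: a=23^1·(≡9), b=23^2·(≡18) mod 23; (9|23)=+1, (18|23)=+1; (−1)^{1·2·11}·(+1)^2·(+1)^1 = +1.
(-745085, -32395 / ℚ) ramifies at {5, 11, 19, ∞}: a division algebra.

[5, 11, 19, inf]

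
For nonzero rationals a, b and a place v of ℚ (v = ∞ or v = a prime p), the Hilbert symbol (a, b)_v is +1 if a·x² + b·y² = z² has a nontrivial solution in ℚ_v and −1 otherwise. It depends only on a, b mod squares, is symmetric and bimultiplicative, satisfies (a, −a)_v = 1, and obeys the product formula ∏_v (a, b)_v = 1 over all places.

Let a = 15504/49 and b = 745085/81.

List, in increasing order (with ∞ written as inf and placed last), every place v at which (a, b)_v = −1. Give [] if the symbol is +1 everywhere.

[3, 19]

Mod squares: a ≡ 969, b ≡ 745085. Check v ∈ {∞, 2, 3, 5, 7, 11, 17, 19, 23, 31}.
v=3: a=3^1·(≡2), b=3^-4·(≡2) mod 3; (2|3)=-1, (2|3)=-1; (−1)^{1·-4·1}·(-1)^-4·(-1)^1 = -1.
v=23: a=23^0·(≡16), b=23^1·(≡22) mod 23; (16|23)=+1, (22|23)=-1; (−1)^{0·1·11}·(+1)^1·(-1)^0 = +1.
v=19: a=19^1·(≡12), b=19^1·(≡15) mod 19; (12|19)=-1, (15|19)=-1; (−1)^{1·1·9}·(-1)^1·(-1)^1 = -1.
v=17: a=17^1·(≡3), b=17^0·(≡2) mod 17; (3|17)=-1, (2|17)=+1; (−1)^{1·0·8}·(-1)^0·(+1)^1 = +1.
v=7: a=7^-2·(≡6), b=7^0·(≡3) mod 7; (6|7)=-1, (3|7)=-1; (−1)^{-2·0·3}·(-1)^0·(-1)^-2 = +1.
v=31: a=31^0·(≡14), b=31^1·(≡25) mod 31; (14|31)=+1, (25|31)=+1; (−1)^{0·1·15}·(+1)^1·(+1)^0 = +1.
v=2: v_2(a)=4, v_2(b)=0; units ≡ 1, 5 (mod 8); ε·ε+αω+βω = 0·0+4·1+0·0 ≡ 0  ⇒  (a,b)_2 = +1.
v=5: a=5^0·(≡1), b=5^1·(≡2) mod 5; (1|5)=+1, (2|5)=-1; (−1)^{0·1·2}·(+1)^1·(-1)^0 = +1.
v=∞: 969 > 0 and 745085 > 0  ⇒  (a,b)_∞ = +1.
v=11: a=11^0·(≡1), b=11^1·(≡2) mod 11; (1|11)=+1, (2|11)=-1; (−1)^{0·1·5}·(+1)^1·(-1)^0 = +1.
|Ram(969, 745085)| = 2, even; anisotropic at {3, 19}.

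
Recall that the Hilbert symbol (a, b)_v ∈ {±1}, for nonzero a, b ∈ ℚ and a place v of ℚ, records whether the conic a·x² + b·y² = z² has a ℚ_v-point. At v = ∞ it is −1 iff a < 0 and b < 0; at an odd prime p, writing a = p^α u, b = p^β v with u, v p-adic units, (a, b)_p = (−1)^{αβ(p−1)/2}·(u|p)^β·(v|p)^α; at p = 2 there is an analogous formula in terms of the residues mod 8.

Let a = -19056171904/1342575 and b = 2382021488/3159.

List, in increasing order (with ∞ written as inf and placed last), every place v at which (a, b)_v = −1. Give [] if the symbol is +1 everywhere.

(a, b) ≡ (-1939938, 57057) mod (ℚ^×)²; places V = {2, 3, 5, 7, 11, 13, 17, 19, 29, ∞}.
(a,b)_7: α=1, u≡6; β=1, v≡5 (mod 7); (6|7)=-1, (5|7)=-1; sign (−1)^1·-1^1·-1^1 = -1.
(a,b)_5: α=-2, u≡2; β=0, v≡2 (mod 5); (2|5)=-1, (2|5)=-1; sign (−1)^0·-1^0·-1^-2 = +1.
(a,b)_13: α=-1, u≡12; β=-1, v≡6 (mod 13); (12|13)=+1, (6|13)=-1; sign (−1)^0·+1^-1·-1^-1 = -1.
(a,b)_2: α=7, β=4; u≡7, v≡1 (mod 8); ε(u)ε(v)=1·0, αω(v)=7·0, βω(u)=4·0; sum ≡ 0  ⇒  +1.
(a,b)_19: α=1, u≡5; β=1, v≡17 (mod 19); (5|19)=+1, (17|19)=+1; sign (−1)^1·+1^1·+1^1 = -1.
(a,b)_3: α=-5, u≡1; β=-5, v≡2 (mod 3); (1|3)=+1, (2|3)=-1; sign (−1)^1·+1^-5·-1^-5 = +1.
(a,b)_∞: sgn(-1939938)=−, sgn(57057)=+, so +1.
(a,b)_29: α=2, u≡19; β=2, v≡2 (mod 29); (19|29)=-1, (2|29)=-1; sign (−1)^0·-1^2·-1^2 = +1.
(a,b)_17: α=-1, u≡6; β=0, v≡11 (mod 17); (6|17)=-1, (11|17)=-1; sign (−1)^0·-1^0·-1^-1 = -1.
(a,b)_11: α=3, u≡3; β=3, v≡7 (mod 11); (3|11)=+1, (7|11)=-1; sign (−1)^1·+1^3·-1^3 = +1.
|Ram(-1939938, 57057)| = 4, even; anisotropic at {7, 13, 17, 19}.

[7, 13, 17, 19]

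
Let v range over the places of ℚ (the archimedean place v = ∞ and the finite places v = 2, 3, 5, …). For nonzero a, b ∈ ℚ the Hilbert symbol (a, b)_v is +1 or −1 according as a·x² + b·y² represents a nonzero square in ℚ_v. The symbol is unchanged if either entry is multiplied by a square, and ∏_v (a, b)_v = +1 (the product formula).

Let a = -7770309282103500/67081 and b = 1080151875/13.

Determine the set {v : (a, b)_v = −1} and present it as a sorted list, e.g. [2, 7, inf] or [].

[3, 13]

(a, b) ≡ (-115, 39) mod (ℚ^×)²; places V = {2, 3, 5, 7, 11, 13, 19, 23, 37, ∞}.
(a,b)_7: α=-2, u≡2; β=0, v≡2 (mod 7); (2|7)=+1, (2|7)=+1; sign (−1)^0·+1^0·+1^-2 = +1.
(a,b)_3: α=4, u≡2; β=3, v≡1 (mod 3); (2|3)=-1, (1|3)=+1; sign (−1)^0·-1^3·+1^4 = -1.
(a,b)_5: α=3, u≡2; β=4, v≡1 (mod 5); (2|5)=-1, (1|5)=+1; sign (−1)^0·-1^4·+1^3 = +1.
(a,b)_19: α=4, u≡8; β=0, v≡1 (mod 19); (8|19)=-1, (1|19)=+1; sign (−1)^0·-1^0·+1^4 = +1.
(a,b)_2: α=2, β=0; u≡5, v≡7 (mod 8); ε(u)ε(v)=0·1, αω(v)=2·0, βω(u)=0·1; sum ≡ 0  ⇒  +1.
(a,b)_37: α=-2, u≡30; β=0, v≡14 (mod 37); (30|37)=+1, (14|37)=-1; sign (−1)^0·+1^0·-1^-2 = +1.
(a,b)_13: α=0, u≡11; β=-1, v≡10 (mod 13); (11|13)=-1, (10|13)=+1; sign (−1)^0·-1^-1·+1^0 = -1.
(a,b)_∞: sgn(-115)=−, sgn(39)=+, so +1.
(a,b)_23: α=3, u≡13; β=2, v≡18 (mod 23); (13|23)=+1, (18|23)=+1; sign (−1)^0·+1^2·+1^3 = +1.
(a,b)_11: α=2, u≡10; β=2, v≡6 (mod 11); (10|11)=-1, (6|11)=-1; sign (−1)^0·-1^2·-1^2 = +1.
|Ram(-115, 39)| = 2, even; anisotropic at {3, 13}.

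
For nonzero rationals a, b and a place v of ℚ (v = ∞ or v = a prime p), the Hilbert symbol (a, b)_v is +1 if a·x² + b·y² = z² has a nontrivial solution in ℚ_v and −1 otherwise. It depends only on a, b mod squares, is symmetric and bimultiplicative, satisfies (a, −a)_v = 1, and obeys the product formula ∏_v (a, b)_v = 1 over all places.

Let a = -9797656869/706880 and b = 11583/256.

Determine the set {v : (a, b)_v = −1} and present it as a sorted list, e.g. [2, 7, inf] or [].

(a, b) ≡ (-657305, 143) mod (ℚ^×)²; places V = {2, 3, 5, 7, 11, 13, 17, 19, 37, 47, ∞}.
(a,b)_3: α=2, u≡1; β=4, v≡2 (mod 3); (1|3)=+1, (2|3)=-1; sign (−1)^0·+1^4·-1^2 = +1.
(a,b)_17: α=1, u≡12; β=0, v≡6 (mod 17); (12|17)=-1, (6|17)=-1; sign (−1)^0·-1^0·-1^1 = -1.
(a,b)_13: α=2, u≡1; β=1, v≡8 (mod 13); (1|13)=+1, (8|13)=-1; sign (−1)^0·+1^1·-1^2 = +1.
(a,b)_5: α=-1, u≡1; β=0, v≡3 (mod 5); (1|5)=+1, (3|5)=-1; sign (−1)^0·+1^0·-1^-1 = -1.
(a,b)_37: α=1, u≡17; β=0, v≡24 (mod 37); (17|37)=-1, (24|37)=-1; sign (−1)^0·-1^0·-1^1 = -1.
(a,b)_∞: sgn(-657305)=−, sgn(143)=+, so +1.
(a,b)_7: α=2, u≡2; β=0, v≡3 (mod 7); (2|7)=+1, (3|7)=-1; sign (−1)^0·+1^0·-1^2 = +1.
(a,b)_47: α=-2, u≡18; β=0, v≡1 (mod 47); (18|47)=+1, (1|47)=+1; sign (−1)^0·+1^0·+1^-2 = +1.
(a,b)_2: α=-6, β=-8; u≡7, v≡7 (mod 8); ε(u)ε(v)=1·1, αω(v)=-6·0, βω(u)=-8·0; sum ≡ 1  ⇒  -1.
(a,b)_11: α=1, u≡10; β=1, v≡10 (mod 11); (10|11)=-1, (10|11)=-1; sign (−1)^1·-1^1·-1^1 = -1.
(a,b)_19: α=1, u≡6; β=0, v≡14 (mod 19); (6|19)=+1, (14|19)=-1; sign (−1)^0·+1^0·-1^1 = -1.
(-657305, 143 / ℚ) ramifies at {2, 5, 11, 17, 19, 37}: a division algebra.

[2, 5, 11, 17, 19, 37]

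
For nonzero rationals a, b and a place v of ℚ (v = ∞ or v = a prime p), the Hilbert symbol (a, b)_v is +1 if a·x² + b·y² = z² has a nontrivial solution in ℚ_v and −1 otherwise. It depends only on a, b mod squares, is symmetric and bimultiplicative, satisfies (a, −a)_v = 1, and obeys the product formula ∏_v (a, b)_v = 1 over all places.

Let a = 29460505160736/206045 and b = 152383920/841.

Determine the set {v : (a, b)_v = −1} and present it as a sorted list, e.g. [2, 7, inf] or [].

(a, b) ≡ (170, 195) mod (ℚ^×)²; places V = {2, 3, 5, 7, 13, 17, 29, ∞}.
(a,b)_3: α=8, u≡2; β=1, v≡2 (mod 3); (2|3)=-1, (2|3)=-1; sign (−1)^0·-1^1·-1^8 = -1.
(a,b)_2: α=5, β=4; u≡5, v≡3 (mod 8); ε(u)ε(v)=0·1, αω(v)=5·1, βω(u)=4·1; sum ≡ 1  ⇒  -1.
(a,b)_7: α=-2, u≡4; β=0, v≡3 (mod 7); (4|7)=+1, (3|7)=-1; sign (−1)^0·+1^0·-1^-2 = +1.
(a,b)_5: α=-1, u≡4; β=1, v≡4 (mod 5); (4|5)=+1, (4|5)=+1; sign (−1)^0·+1^1·+1^-1 = +1.
(a,b)_17: α=3, u≡14; β=2, v≡1 (mod 17); (14|17)=-1, (1|17)=+1; sign (−1)^0·-1^2·+1^3 = +1.
(a,b)_∞: sgn(170)=+, sgn(195)=+, so +1.
(a,b)_13: α=4, u≡3; β=3, v≡2 (mod 13); (3|13)=+1, (2|13)=-1; sign (−1)^0·+1^3·-1^4 = +1.
(a,b)_29: α=-2, u≡5; β=-2, v≡27 (mod 29); (5|29)=+1, (27|29)=-1; sign (−1)^0·+1^-2·-1^-2 = +1.
Ram(170, 195) = {2, 3}; no ℚ_2-point on the conic.

[2, 3]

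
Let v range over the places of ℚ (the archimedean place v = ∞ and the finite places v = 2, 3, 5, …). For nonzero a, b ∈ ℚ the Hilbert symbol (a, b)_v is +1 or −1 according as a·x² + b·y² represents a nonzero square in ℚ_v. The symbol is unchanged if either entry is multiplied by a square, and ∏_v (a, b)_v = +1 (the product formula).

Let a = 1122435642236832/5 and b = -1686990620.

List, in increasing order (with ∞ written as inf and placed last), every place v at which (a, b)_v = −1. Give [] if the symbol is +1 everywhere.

[5, 7]

Mod squares: a ≡ 43890, b ≡ -95. Check v ∈ {∞, 2, 3, 5, 7, 11, 19, 43}.
v=11: a=11^3·(≡2), b=11^0·(≡4) mod 11; (2|11)=-1, (4|11)=+1; (−1)^{3·0·5}·(-1)^0·(+1)^3 = +1.
v=3: a=3^7·(≡2), b=3^0·(≡1) mod 3; (2|3)=-1, (1|3)=+1; (−1)^{7·0·1}·(-1)^0·(+1)^7 = +1.
v=∞: 43890 > 0 and -95 < 0  ⇒  (a,b)_∞ = +1.
v=43: a=43^2·(≡20), b=43^2·(≡37) mod 43; (20|43)=-1, (37|43)=-1; (−1)^{2·2·21}·(-1)^2·(-1)^2 = +1.
v=19: a=19^1·(≡16), b=19^1·(≡15) mod 19; (16|19)=+1, (15|19)=-1; (−1)^{1·1·9}·(+1)^1·(-1)^1 = +1.
v=2: v_2(a)=5, v_2(b)=2; units ≡ 1, 1 (mod 8); ε·ε+αω+βω = 0·0+5·0+2·0 ≡ 0  ⇒  (a,b)_2 = +1.
v=7: a=7^3·(≡5), b=7^4·(≡5) mod 7; (5|7)=-1, (5|7)=-1; (−1)^{3·4·3}·(-1)^4·(-1)^3 = -1.
v=5: a=5^-1·(≡2), b=5^1·(≡1) mod 5; (2|5)=-1, (1|5)=+1; (−1)^{-1·1·2}·(-1)^1·(+1)^-1 = -1.
|Ram(43890, -95)| = 2, even; anisotropic at {5, 7}.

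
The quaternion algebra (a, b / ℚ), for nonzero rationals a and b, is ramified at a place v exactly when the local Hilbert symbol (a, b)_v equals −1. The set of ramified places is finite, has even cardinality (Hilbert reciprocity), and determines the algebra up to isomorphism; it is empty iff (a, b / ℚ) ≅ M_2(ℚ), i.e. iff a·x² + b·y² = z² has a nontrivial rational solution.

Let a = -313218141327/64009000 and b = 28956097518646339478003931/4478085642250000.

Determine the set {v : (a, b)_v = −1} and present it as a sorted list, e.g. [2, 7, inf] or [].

[2, 19]

(a, b) ≡ (-1504230, 1131) mod (ℚ^×)²; places V = {2, 3, 5, 7, 11, 13, 19, 23, 29, 37, ∞}.
(a,b)_7: α=1, u≡6; β=4, v≡2 (mod 7); (6|7)=-1, (2|7)=+1; sign (−1)^0·-1^4·+1^1 = +1.
(a,b)_∞: sgn(-1504230)=−, sgn(1131)=+, so +1.
(a,b)_19: α=1, u≡14; β=2, v≡2 (mod 19); (14|19)=-1, (2|19)=-1; sign (−1)^0·-1^2·-1^1 = -1.
(a,b)_2: α=-3, β=-4; u≡5, v≡3 (mod 8); ε(u)ε(v)=0·1, αω(v)=-3·1, βω(u)=-4·1; sum ≡ 1  ⇒  -1.
(a,b)_23: α=-2, u≡13; β=-6, v≡2 (mod 23); (13|23)=+1, (2|23)=+1; sign (−1)^0·+1^-6·+1^-2 = +1.
(a,b)_29: α=1, u≡12; β=3, v≡11 (mod 29); (12|29)=-1, (11|29)=-1; sign (−1)^0·-1^3·-1^1 = +1.
(a,b)_37: α=2, u≡35; β=6, v≡10 (mod 37); (35|37)=-1, (10|37)=+1; sign (−1)^0·-1^6·+1^2 = +1.
(a,b)_5: α=-3, u≡4; β=-6, v≡4 (mod 5); (4|5)=+1, (4|5)=+1; sign (−1)^0·+1^-6·+1^-3 = +1.
(a,b)_11: α=-2, u≡3; β=-2, v≡4 (mod 11); (3|11)=+1, (4|11)=+1; sign (−1)^0·+1^-2·+1^-2 = +1.
(a,b)_3: α=3, u≡1; β=5, v≡2 (mod 3); (1|3)=+1, (2|3)=-1; sign (−1)^1·+1^5·-1^3 = +1.
(a,b)_13: α=3, u≡1; β=3, v≡9 (mod 13); (1|13)=+1, (9|13)=+1; sign (−1)^0·+1^3·+1^3 = +1.
Ram(-1504230, 1131) = {2, 19}; no ℚ_2-point on the conic.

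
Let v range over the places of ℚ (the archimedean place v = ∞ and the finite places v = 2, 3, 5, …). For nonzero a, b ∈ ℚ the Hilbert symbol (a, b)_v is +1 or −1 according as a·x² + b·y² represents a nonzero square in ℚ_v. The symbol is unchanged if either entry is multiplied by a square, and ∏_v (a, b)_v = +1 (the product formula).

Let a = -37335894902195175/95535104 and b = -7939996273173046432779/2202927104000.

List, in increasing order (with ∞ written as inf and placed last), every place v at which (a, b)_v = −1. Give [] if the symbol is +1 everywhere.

[2, 3, 5, 11, 17, inf]

(a, b) ≡ (-17017, -1785) mod (ℚ^×)²; places V = {2, 3, 5, 7, 11, 13, 17, 31, ∞}.
(a,b)_∞: sgn(-17017)=−, sgn(-1785)=−, so -1.
(a,b)_17: α=-1, u≡4; β=1, v≡7 (mod 17); (4|17)=+1, (7|17)=-1; sign (−1)^0·+1^1·-1^-1 = -1.
(a,b)_11: α=3, u≡1; β=4, v≡10 (mod 11); (1|11)=+1, (10|11)=-1; sign (−1)^0·+1^4·-1^3 = -1.
(a,b)_31: α=2, u≡8; β=2, v≡17 (mod 31); (8|31)=+1, (17|31)=-1; sign (−1)^0·+1^2·-1^2 = +1.
(a,b)_3: α=12, u≡2; β=19, v≡2 (mod 3); (2|3)=-1, (2|3)=-1; sign (−1)^0·-1^19·-1^12 = -1.
(a,b)_7: α=-3, u≡3; β=-5, v≡4 (mod 7); (3|7)=-1, (4|7)=+1; sign (−1)^1·-1^-5·+1^-3 = +1.
(a,b)_13: α=3, u≡4; β=4, v≡3 (mod 13); (4|13)=+1, (3|13)=+1; sign (−1)^0·+1^4·+1^3 = +1.
(a,b)_2: α=-14, β=-20; u≡7, v≡7 (mod 8); ε(u)ε(v)=1·1, αω(v)=-14·0, βω(u)=-20·0; sum ≡ 1  ⇒  -1.
(a,b)_5: α=2, u≡2; β=-3, v≡3 (mod 5); (2|5)=-1, (3|5)=-1; sign (−1)^0·-1^-3·-1^2 = -1.
(-17017, -1785 / ℚ) ramifies at {2, 3, 5, 11, 17, ∞}: a division algebra.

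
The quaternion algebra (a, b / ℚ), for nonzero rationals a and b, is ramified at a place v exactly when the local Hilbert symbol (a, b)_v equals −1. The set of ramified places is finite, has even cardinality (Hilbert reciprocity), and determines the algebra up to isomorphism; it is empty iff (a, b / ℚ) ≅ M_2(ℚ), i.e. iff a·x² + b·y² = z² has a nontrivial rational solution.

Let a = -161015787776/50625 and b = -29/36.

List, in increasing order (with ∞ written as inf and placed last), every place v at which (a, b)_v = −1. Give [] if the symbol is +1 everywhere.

(a, b) ≡ (-747881, -29) mod (ℚ^×)²; places V = {2, 3, 5, 17, 29, 37, 41, ∞}.
(a,b)_41: α=1, u≡39; β=0, v≡14 (mod 41); (39|41)=+1, (14|41)=-1; sign (−1)^0·+1^0·-1^1 = -1.
(a,b)_17: α=1, u≡10; β=0, v≡11 (mod 17); (10|17)=-1, (11|17)=-1; sign (−1)^0·-1^0·-1^1 = -1.
(a,b)_2: α=8, β=-2; u≡7, v≡3 (mod 8); ε(u)ε(v)=1·1, αω(v)=8·1, βω(u)=-2·0; sum ≡ 1  ⇒  -1.
(a,b)_3: α=-4, u≡1; β=-2, v≡1 (mod 3); (1|3)=+1, (1|3)=+1; sign (−1)^0·+1^-2·+1^-4 = +1.
(a,b)_37: α=1, u≡25; β=0, v≡29 (mod 37); (25|37)=+1, (29|37)=-1; sign (−1)^0·+1^0·-1^1 = -1.
(a,b)_5: α=-4, u≡4; β=0, v≡1 (mod 5); (4|5)=+1, (1|5)=+1; sign (−1)^0·+1^0·+1^-4 = +1.
(a,b)_∞: sgn(-747881)=−, sgn(-29)=−, so -1.
(a,b)_29: α=3, u≡2; β=1, v≡4 (mod 29); (2|29)=-1, (4|29)=+1; sign (−1)^0·-1^1·+1^3 = -1.
Ram(-747881, -29) = {2, 17, 29, 37, 41, ∞}; no ℚ_2-point on the conic.

[2, 17, 29, 37, 41, inf]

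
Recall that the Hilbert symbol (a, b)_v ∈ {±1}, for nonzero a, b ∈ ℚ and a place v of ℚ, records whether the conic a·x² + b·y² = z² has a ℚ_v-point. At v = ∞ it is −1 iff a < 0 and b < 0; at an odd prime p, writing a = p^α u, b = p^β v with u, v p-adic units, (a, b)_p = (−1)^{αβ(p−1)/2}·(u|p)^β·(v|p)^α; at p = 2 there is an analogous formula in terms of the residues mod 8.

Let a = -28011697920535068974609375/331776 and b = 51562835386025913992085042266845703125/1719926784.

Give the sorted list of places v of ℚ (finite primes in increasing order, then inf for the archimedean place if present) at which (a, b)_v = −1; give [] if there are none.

Mod squares: a ≡ -10127, b ≡ 144070597. Check v ∈ {∞, 2, 3, 5, 7, 11, 13, 17, 19, 23, 41, 43}.
v=3: a=3^-4·(≡1), b=3^-8·(≡1) mod 3; (1|3)=+1, (1|3)=+1; (−1)^{-4·-8·1}·(+1)^-8·(+1)^-4 = +1.
v=∞: -10127 < 0 and 144070597 > 0  ⇒  (a,b)_∞ = +1.
v=5: a=5^10·(≡2), b=5^16·(≡2) mod 5; (2|5)=-1, (2|5)=-1; (−1)^{10·16·2}·(-1)^16·(-1)^10 = +1.
v=41: a=41^1·(≡25), b=41^1·(≡12) mod 41; (25|41)=+1, (12|41)=-1; (−1)^{1·1·20}·(+1)^1·(-1)^1 = -1.
v=11: a=11^2·(≡4), b=11^3·(≡4) mod 11; (4|11)=+1, (4|11)=+1; (−1)^{2·3·5}·(+1)^3·(+1)^2 = +1.
v=23: a=23^2·(≡3), b=23^3·(≡16) mod 23; (3|23)=+1, (16|23)=+1; (−1)^{2·3·11}·(+1)^3·(+1)^2 = +1.
v=2: v_2(a)=-12, v_2(b)=-18; units ≡ 1, 5 (mod 8); ε·ε+αω+βω = 0·0+-12·1+-18·0 ≡ 0  ⇒  (a,b)_2 = +1.
v=13: a=13^3·(≡12), b=13^4·(≡8) mod 13; (12|13)=+1, (8|13)=-1; (−1)^{3·4·6}·(+1)^4·(-1)^3 = -1.
v=43: a=43^2·(≡25), b=43^3·(≡33) mod 43; (25|43)=+1, (33|43)=-1; (−1)^{2·3·21}·(+1)^3·(-1)^2 = +1.
v=19: a=19^1·(≡18), b=19^1·(≡13) mod 19; (18|19)=-1, (13|19)=-1; (−1)^{1·1·9}·(-1)^1·(-1)^1 = -1.
v=7: a=7^2·(≡2), b=7^4·(≡5) mod 7; (2|7)=+1, (5|7)=-1; (−1)^{2·4·3}·(+1)^4·(-1)^2 = +1.
v=17: a=17^2·(≡14), b=17^3·(≡14) mod 17; (14|17)=-1, (14|17)=-1; (−1)^{2·3·8}·(-1)^3·(-1)^2 = -1.
|Ram(-10127, 144070597)| = 4, even; anisotropic at {13, 17, 19, 41}.

[13, 17, 19, 41]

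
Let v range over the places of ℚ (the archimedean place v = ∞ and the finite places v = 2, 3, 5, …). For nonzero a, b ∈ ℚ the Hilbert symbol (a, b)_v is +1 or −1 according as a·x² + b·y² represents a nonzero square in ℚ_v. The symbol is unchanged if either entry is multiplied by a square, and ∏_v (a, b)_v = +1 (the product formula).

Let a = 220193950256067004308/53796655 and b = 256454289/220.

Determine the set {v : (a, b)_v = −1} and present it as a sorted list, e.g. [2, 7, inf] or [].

[2, 3, 5, 11]

(a, b) ≡ (5115, 189255) mod (ℚ^×)²; places V = {2, 3, 5, 7, 11, 13, 23, 31, 37, 43, ∞}.
(a,b)_43: α=-2, u≡16; β=0, v≡2 (mod 43); (16|43)=+1, (2|43)=-1; sign (−1)^0·+1^0·-1^-2 = +1.
(a,b)_31: α=3, u≡20; β=1, v≡30 (mod 31); (20|31)=+1, (30|31)=-1; sign (−1)^1·+1^1·-1^3 = +1.
(a,b)_5: α=-1, u≡3; β=-1, v≡1 (mod 5); (3|5)=-1, (1|5)=+1; sign (−1)^0·-1^-1·+1^-1 = -1.
(a,b)_∞: sgn(5115)=+, sgn(189255)=+, so +1.
(a,b)_37: α=2, u≡25; β=1, v≡25 (mod 37); (25|37)=+1, (25|37)=+1; sign (−1)^0·+1^1·+1^2 = +1.
(a,b)_13: α=4, u≡7; β=2, v≡9 (mod 13); (7|13)=-1, (9|13)=+1; sign (−1)^0·-1^2·+1^4 = +1.
(a,b)_11: α=-1, u≡5; β=-1, v≡4 (mod 11); (5|11)=+1, (4|11)=+1; sign (−1)^1·+1^-1·+1^-1 = -1.
(a,b)_7: α=4, u≡3; β=2, v≡5 (mod 7); (3|7)=-1, (5|7)=-1; sign (−1)^0·-1^2·-1^4 = +1.
(a,b)_23: α=-2, u≡18; β=0, v≡15 (mod 23); (18|23)=+1, (15|23)=-1; sign (−1)^0·+1^0·-1^-2 = +1.
(a,b)_2: α=2, β=-2; u≡3, v≡7 (mod 8); ε(u)ε(v)=1·1, αω(v)=2·0, βω(u)=-2·1; sum ≡ 1  ⇒  -1.
(a,b)_3: α=9, u≡1; β=3, v≡1 (mod 3); (1|3)=+1, (1|3)=+1; sign (−1)^1·+1^3·+1^9 = -1.
(5115, 189255 / ℚ) ramifies at {2, 3, 5, 11}: a division algebra.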